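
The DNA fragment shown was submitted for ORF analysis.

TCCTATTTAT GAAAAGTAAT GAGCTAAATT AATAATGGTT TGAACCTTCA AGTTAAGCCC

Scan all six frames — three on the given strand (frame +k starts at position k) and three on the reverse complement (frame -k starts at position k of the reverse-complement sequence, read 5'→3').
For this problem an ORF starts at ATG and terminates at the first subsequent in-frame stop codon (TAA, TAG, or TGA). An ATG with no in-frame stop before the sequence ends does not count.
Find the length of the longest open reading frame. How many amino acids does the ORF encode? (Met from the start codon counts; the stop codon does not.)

Reverse complement (5'→3'): GGGCTTAACTTGAAGGTTCAAACCATTATTAATTTAGCTCATTACTTTTCATAAATAGGA
Frame +1: TCC TAT TTA TGA AAA GTA ATG AGC TAA ATT AAT AAT GGT TTG AAC CTT CAA GTT AAG CCC — ATG at 19, stop TAA at 25 → 9 nt.
Frame +2: CCT ATT TAT GAA AAG TAA TGA GCT AAA TTA ATA ATG GTT TGA ACC TTC AAG TTA AGC — ATG at 35, stop TGA at 41 → 9 nt.
Frame +3: CTA TTT ATG AAA AGT AAT GAG CTA AAT TAA TAA TGG TTT GAA CCT TCA AGT TAA GCC — ATG at 9, stop TAA at 30 → 24 nt.
Frame -1: GGG CTT AAC TTG AAG GTT CAA ACC ATT ATT AAT TTA GCT CAT TAC TTT TCA TAA ATA GGA — no ATG→stop ORF.
Frame -2: GGC TTA ACT TGA AGG TTC AAA CCA TTA TTA ATT TAG CTC ATT ACT TTT CAT AAA TAG — no ATG→stop ORF.
Frame -3: GCT TAA CTT GAA GGT TCA AAC CAT TAT TAA TTT AGC TCA TTA CTT TTC ATA AAT AGG — no ATG→stop ORF.
Longest: frame +3, positions 9–32, 24 nt = 8 codons = 7 aa. → 7 amino acids.

7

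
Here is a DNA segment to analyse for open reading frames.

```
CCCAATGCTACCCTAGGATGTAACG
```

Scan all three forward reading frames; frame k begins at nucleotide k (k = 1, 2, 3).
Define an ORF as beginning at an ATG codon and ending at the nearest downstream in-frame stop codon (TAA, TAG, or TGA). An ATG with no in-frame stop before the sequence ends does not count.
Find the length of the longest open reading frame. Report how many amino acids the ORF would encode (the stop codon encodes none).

3

Frame 1: CCC AAT GCT ACC CTA GGA TGT AAC — no ATG→stop ORF.
Frame 2: CCA ATG CTA CCC TAG GAT GTA ACG — ATG at 5, stop TAG at 14 → 12 nt.
Frame 3: CAA TGC TAC CCT AGG ATG TAA — ATG at 18, stop TAA at 21 → 6 nt.
Longest: frame 2, positions 5–16, 12 nt = 4 codons = 3 aa. → 3 amino acids.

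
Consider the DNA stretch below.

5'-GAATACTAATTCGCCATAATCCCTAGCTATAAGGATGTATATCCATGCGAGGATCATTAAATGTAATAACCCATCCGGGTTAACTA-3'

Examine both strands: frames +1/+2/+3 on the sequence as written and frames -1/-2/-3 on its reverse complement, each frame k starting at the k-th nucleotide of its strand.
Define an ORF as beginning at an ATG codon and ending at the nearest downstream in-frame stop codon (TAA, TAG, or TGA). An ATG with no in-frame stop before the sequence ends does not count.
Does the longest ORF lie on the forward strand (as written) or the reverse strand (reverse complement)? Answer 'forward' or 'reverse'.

forward

Reverse complement (5'→3'): TAGTTAACCCGGATGGGTTATTACATTTAATGATCCTCGCATGGATATACATCCTTATAGCTAGGGATTATGGCGAATTAGTATTC
Frame +1: GAA TAC TAA TTC GCC ATA ATC CCT AGC TAT AAG GAT GTA TAT CCA TGC GAG GAT CAT TAA ATG TAA TAA CCC ATC CGG GTT AAC — ATG at 61, stop TAA at 64 → 6 nt.
Frame +2: AAT ACT AAT TCG CCA TAA TCC CTA GCT ATA AGG ATG TAT ATC CAT GCG AGG ATC ATT AAA TGT AAT AAC CCA TCC GGG TTA ACT — no ATG→stop ORF.
Frame +3: ATA CTA ATT CGC CAT AAT CCC TAG CTA TAA GGA TGT ATA TCC ATG CGA GGA TCA TTA AAT GTA ATA ACC CAT CCG GGT TAA CTA — ATG at 45, stop TAA at 81 → 39 nt.
Frame -1: TAG TTA ACC CGG ATG GGT TAT TAC ATT TAA TGA TCC TCG CAT GGA TAT ACA TCC TTA TAG CTA GGG ATT ATG GCG AAT TAG TAT — ATG at 13, stop TAA at 28 → 18 nt; ATG at 70, stop TAG at 79 → 12 nt.
Frame -2: AGT TAA CCC GGA TGG GTT ATT ACA TTT AAT GAT CCT CGC ATG GAT ATA CAT CCT TAT AGC TAG GGA TTA TGG CGA ATT AGT ATT — ATG at 41, stop TAG at 62 → 24 nt.
Frame -3: GTT AAC CCG GAT GGG TTA TTA CAT TTA ATG ATC CTC GCA TGG ATA TAC ATC CTT ATA GCT AGG GAT TAT GGC GAA TTA GTA TTC — no ATG→stop ORF.
Forward-strand max 39 nt; reverse-strand max 24 nt. The forward strand has the longer ORF.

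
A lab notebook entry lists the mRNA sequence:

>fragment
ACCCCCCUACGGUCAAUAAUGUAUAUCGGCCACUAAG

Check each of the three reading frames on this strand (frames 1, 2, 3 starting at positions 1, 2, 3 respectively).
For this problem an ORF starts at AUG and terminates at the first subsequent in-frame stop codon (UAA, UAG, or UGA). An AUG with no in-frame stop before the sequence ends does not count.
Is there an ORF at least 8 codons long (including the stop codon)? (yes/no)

no

Frame 1: ACC CCC CUA CGG UCA AUA AUG UAU AUC GGC CAC UAA — AUG at 19, stop UAA at 34 → 18 nt.
Frame 2: CCC CCC UAC GGU CAA UAA UGU AUA UCG GCC ACU AAG — no AUG→stop ORF.
Frame 3: CCC CCU ACG GUC AAU AAU GUA UAU CGG CCA CUA — no AUG→stop ORF.
Largest ORF found is 6 codons < 8, so no.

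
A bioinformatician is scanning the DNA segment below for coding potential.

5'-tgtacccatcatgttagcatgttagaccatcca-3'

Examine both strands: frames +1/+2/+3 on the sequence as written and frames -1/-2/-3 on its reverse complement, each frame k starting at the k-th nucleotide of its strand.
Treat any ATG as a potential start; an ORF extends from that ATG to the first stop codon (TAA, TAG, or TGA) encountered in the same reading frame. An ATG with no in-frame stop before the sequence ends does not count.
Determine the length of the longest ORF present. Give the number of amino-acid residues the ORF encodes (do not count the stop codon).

Reverse complement (5'→3'): TGGATGGTCTAACATGCTAACATGATGGGTACA
Frame +1: TGT ACC CAT CAT GTT AGC ATG TTA GAC CAT CCA — no ATG→stop ORF.
Frame +2: GTA CCC ATC ATG TTA GCA TGT TAG ACC ATC — ATG at 11, stop TAG at 23 → 15 nt.
Frame +3: TAC CCA TCA TGT TAG CAT GTT AGA CCA TCC — no ATG→stop ORF.
Frame -1: TGG ATG GTC TAA CAT GCT AAC ATG ATG GGT ACA — ATG at 4, stop TAA at 10 → 9 nt.
Frame -2: GGA TGG TCT AAC ATG CTA ACA TGA TGG GTA — ATG at 14, stop TGA at 23 → 12 nt.
Frame -3: GAT GGT CTA ACA TGC TAA CAT GAT GGG TAC — no ATG→stop ORF.
Longest: frame +2, positions 11–25, 15 nt = 5 codons = 4 aa. → 4 amino acids.

4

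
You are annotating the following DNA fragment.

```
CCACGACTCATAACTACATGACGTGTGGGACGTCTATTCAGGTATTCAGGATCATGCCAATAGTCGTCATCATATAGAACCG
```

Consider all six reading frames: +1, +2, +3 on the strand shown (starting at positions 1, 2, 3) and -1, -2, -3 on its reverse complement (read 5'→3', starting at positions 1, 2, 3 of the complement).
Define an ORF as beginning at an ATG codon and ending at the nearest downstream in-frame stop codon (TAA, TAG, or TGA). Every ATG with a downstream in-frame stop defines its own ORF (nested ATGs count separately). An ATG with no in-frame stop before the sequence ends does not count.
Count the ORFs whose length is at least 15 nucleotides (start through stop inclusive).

5

Reverse complement (5'→3'): CGGTTCTATATGATGACGACTATTGGCATGATCCTGAATACCTGAATAGACGTCCCACACGTCATGTAGTTATGAGTCGTGG
Frame +1: CCA CGA CTC ATA ACT ACA TGA CGT GTG GGA CGT CTA TTC AGG TAT TCA GGA TCA TGC CAA TAG TCG TCA TCA TAT AGA ACC — no ATG→stop ORF.
Frame +2: CAC GAC TCA TAA CTA CAT GAC GTG TGG GAC GTC TAT TCA GGT ATT CAG GAT CAT GCC AAT AGT CGT CAT CAT ATA GAA CCG — no ATG→stop ORF.
Frame +3: ACG ACT CAT AAC TAC ATG ACG TGT GGG ACG TCT ATT CAG GTA TTC AGG ATC ATG CCA ATA GTC GTC ATC ATA TAG AAC — ATG at 18, stop TAG at 75 → 60 nt; ATG at 54, stop TAG at 75 → 24 nt.
Frame -1: CGG TTC TAT ATG ATG ACG ACT ATT GGC ATG ATC CTG AAT ACC TGA ATA GAC GTC CCA CAC GTC ATG TAG TTA TGA GTC GTG — ATG at 10, stop TGA at 43 → 36 nt; ATG at 13, stop TGA at 43 → 33 nt; ATG at 28, stop TGA at 43 → 18 nt; ATG at 64, stop TAG at 67 → 6 nt.
Frame -2: GGT TCT ATA TGA TGA CGA CTA TTG GCA TGA TCC TGA ATA CCT GAA TAG ACG TCC CAC ACG TCA TGT AGT TAT GAG TCG TGG — no ATG→stop ORF.
Frame -3: GTT CTA TAT GAT GAC GAC TAT TGG CAT GAT CCT GAA TAC CTG AAT AGA CGT CCC ACA CGT CAT GTA GTT ATG AGT CGT — no ATG→stop ORF.
ORFs ≥ 15 nucleotides: frame +3 18–77 (60 nucleotides), frame +3 54–77 (24 nucleotides), frame -1 10–45 (36 nucleotides), frame -1 13–45 (33 nucleotides), frame -1 28–45 (18 nucleotides). Count = 5.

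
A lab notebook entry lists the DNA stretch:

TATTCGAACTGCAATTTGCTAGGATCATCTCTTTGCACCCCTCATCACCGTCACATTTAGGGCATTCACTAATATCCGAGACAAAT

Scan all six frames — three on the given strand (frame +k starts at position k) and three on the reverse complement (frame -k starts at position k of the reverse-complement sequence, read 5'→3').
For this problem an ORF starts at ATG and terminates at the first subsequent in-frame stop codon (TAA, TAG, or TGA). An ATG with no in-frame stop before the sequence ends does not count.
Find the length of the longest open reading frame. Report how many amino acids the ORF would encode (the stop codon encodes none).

Reverse complement (5'→3'): ATTTGTCTCGGATATTAGTGAATGCCCTAAATGTGACGGTGATGAGGGGTGCAAAGAGATGATCCTAGCAAATTGCAGTTCGAATA
Frame +1: TAT TCG AAC TGC AAT TTG CTA GGA TCA TCT CTT TGC ACC CCT CAT CAC CGT CAC ATT TAG GGC ATT CAC TAA TAT CCG AGA CAA — no ATG→stop ORF.
Frame +2: ATT CGA ACT GCA ATT TGC TAG GAT CAT CTC TTT GCA CCC CTC ATC ACC GTC ACA TTT AGG GCA TTC ACT AAT ATC CGA GAC AAA — no ATG→stop ORF.
Frame +3: TTC GAA CTG CAA TTT GCT AGG ATC ATC TCT TTG CAC CCC TCA TCA CCG TCA CAT TTA GGG CAT TCA CTA ATA TCC GAG ACA AAT — no ATG→stop ORF.
Frame -1: ATT TGT CTC GGA TAT TAG TGA ATG CCC TAA ATG TGA CGG TGA TGA GGG GTG CAA AGA GAT GAT CCT AGC AAA TTG CAG TTC GAA — ATG at 22, stop TAA at 28 → 9 nt; ATG at 31, stop TGA at 34 → 6 nt.
Frame -2: TTT GTC TCG GAT ATT AGT GAA TGC CCT AAA TGT GAC GGT GAT GAG GGG TGC AAA GAG ATG ATC CTA GCA AAT TGC AGT TCG AAT — no ATG→stop ORF.
Frame -3: TTG TCT CGG ATA TTA GTG AAT GCC CTA AAT GTG ACG GTG ATG AGG GGT GCA AAG AGA TGA TCC TAG CAA ATT GCA GTT CGA ATA — ATG at 42, stop TGA at 60 → 21 nt.
Longest: frame -3, positions 42–62, 21 nt = 7 codons = 6 aa. → 6 amino acids.

6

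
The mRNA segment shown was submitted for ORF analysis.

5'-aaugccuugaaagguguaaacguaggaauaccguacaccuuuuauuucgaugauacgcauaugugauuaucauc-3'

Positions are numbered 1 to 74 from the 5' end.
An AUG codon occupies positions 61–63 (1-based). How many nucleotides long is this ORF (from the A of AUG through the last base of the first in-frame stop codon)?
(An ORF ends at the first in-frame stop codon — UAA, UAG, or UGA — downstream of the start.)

6

Codons from position 61: AUG (61–63), UGA (64–66).
UGA is the first in-frame stop; ORF spans 61–66, 6 nucleotides.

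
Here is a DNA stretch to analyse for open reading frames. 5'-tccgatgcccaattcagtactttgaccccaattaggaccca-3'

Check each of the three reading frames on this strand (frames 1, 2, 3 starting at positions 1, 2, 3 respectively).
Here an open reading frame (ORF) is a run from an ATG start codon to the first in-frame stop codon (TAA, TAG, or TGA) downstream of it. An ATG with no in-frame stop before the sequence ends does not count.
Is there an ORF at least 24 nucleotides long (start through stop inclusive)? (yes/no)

Frame 1: TCC GAT GCC CAA TTC AGT ACT TTG ACC CCA ATT AGG ACC — no ATG→stop ORF.
Frame 2: CCG ATG CCC AAT TCA GTA CTT TGA CCC CAA TTA GGA CCC — ATG at 5, stop TGA at 23 → 21 nt.
Frame 3: CGA TGC CCA ATT CAG TAC TTT GAC CCC AAT TAG GAC CCA — no ATG→stop ORF.
Largest ORF found is 21 nucleotides < 24, so no.

no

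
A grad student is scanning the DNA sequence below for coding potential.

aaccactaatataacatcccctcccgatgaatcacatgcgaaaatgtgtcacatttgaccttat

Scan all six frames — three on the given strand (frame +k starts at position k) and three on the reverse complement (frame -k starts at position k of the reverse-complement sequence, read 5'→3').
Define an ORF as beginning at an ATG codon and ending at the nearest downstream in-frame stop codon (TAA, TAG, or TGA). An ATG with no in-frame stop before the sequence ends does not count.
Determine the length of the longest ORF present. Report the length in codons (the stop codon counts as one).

5

Reverse complement (5'→3'): ATAAGGTCAAATGTGACACATTTTCGCATGTGATTCATCGGGAGGGGATGTTATATTAGTGGTT
Frame +1: AAC CAC TAA TAT AAC ATC CCC TCC CGA TGA ATC ACA TGC GAA AAT GTG TCA CAT TTG ACC TTA — no ATG→stop ORF.
Frame +2: ACC ACT AAT ATA ACA TCC CCT CCC GAT GAA TCA CAT GCG AAA ATG TGT CAC ATT TGA CCT TAT — ATG at 44, stop TGA at 56 → 15 nt.
Frame +3: CCA CTA ATA TAA CAT CCC CTC CCG ATG AAT CAC ATG CGA AAA TGT GTC ACA TTT GAC CTT — no ATG→stop ORF.
Frame -1: ATA AGG TCA AAT GTG ACA CAT TTT CGC ATG TGA TTC ATC GGG AGG GGA TGT TAT ATT AGT GGT — ATG at 28, stop TGA at 31 → 6 nt.
Frame -2: TAA GGT CAA ATG TGA CAC ATT TTC GCA TGT GAT TCA TCG GGA GGG GAT GTT ATA TTA GTG GTT — ATG at 11, stop TGA at 14 → 6 nt.
Frame -3: AAG GTC AAA TGT GAC ACA TTT TCG CAT GTG ATT CAT CGG GAG GGG ATG TTA TAT TAG TGG — ATG at 48, stop TAG at 57 → 12 nt.
Longest: frame +2, positions 44–58, 15 nt = 5 codons = 4 aa. → 5 codons.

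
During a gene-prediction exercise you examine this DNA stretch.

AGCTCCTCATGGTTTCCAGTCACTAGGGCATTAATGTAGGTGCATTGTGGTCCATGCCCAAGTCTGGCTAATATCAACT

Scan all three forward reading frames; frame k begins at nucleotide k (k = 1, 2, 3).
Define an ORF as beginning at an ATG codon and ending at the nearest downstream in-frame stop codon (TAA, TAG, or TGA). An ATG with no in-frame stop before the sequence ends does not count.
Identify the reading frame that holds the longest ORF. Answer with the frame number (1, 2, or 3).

3

Frame 1: AGC TCC TCA TGG TTT CCA GTC ACT AGG GCA TTA ATG TAG GTG CAT TGT GGT CCA TGC CCA AGT CTG GCT AAT ATC AAC — ATG at 34, stop TAG at 37 → 6 nt.
Frame 2: GCT CCT CAT GGT TTC CAG TCA CTA GGG CAT TAA TGT AGG TGC ATT GTG GTC CAT GCC CAA GTC TGG CTA ATA TCA ACT — no ATG→stop ORF.
Frame 3: CTC CTC ATG GTT TCC AGT CAC TAG GGC ATT AAT GTA GGT GCA TTG TGG TCC ATG CCC AAG TCT GGC TAA TAT CAA — ATG at 9, stop TAG at 24 → 18 nt; ATG at 54, stop TAA at 69 → 18 nt.
Longest ORF is 18 nt in frame 3 (positions 9–26).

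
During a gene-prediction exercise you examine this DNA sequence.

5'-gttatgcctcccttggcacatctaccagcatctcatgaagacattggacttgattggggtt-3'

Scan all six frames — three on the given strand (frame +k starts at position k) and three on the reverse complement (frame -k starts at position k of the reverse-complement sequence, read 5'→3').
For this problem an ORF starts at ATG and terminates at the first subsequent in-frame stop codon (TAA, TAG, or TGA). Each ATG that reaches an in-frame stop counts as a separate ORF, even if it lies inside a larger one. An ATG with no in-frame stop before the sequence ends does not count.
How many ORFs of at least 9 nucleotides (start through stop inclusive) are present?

3

Reverse complement (5'→3'): AACCCCAATCAAGTCCAATGTCTTCATGAGATGCTGGTAGATGTGCCAAGGGAGGCATAAC
Frame +1: GTT ATG CCT CCC TTG GCA CAT CTA CCA GCA TCT CAT GAA GAC ATT GGA CTT GAT TGG GGT — no ATG→stop ORF.
Frame +2: TTA TGC CTC CCT TGG CAC ATC TAC CAG CAT CTC ATG AAG ACA TTG GAC TTG ATT GGG GTT — no ATG→stop ORF.
Frame +3: TAT GCC TCC CTT GGC ACA TCT ACC AGC ATC TCA TGA AGA CAT TGG ACT TGA TTG GGG — no ATG→stop ORF.
Frame -1: AAC CCC AAT CAA GTC CAA TGT CTT CAT GAG ATG CTG GTA GAT GTG CCA AGG GAG GCA TAA — ATG at 31, stop TAA at 58 → 30 nt.
Frame -2: ACC CCA ATC AAG TCC AAT GTC TTC ATG AGA TGC TGG TAG ATG TGC CAA GGG AGG CAT AAC — ATG at 26, stop TAG at 38 → 15 nt.
Frame -3: CCC CAA TCA AGT CCA ATG TCT TCA TGA GAT GCT GGT AGA TGT GCC AAG GGA GGC ATA — ATG at 18, stop TGA at 27 → 12 nt.
ORFs ≥ 9 nucleotides: frame -1 31–60 (30 nucleotides), frame -2 26–40 (15 nucleotides), frame -3 18–29 (12 nucleotides). Count = 3.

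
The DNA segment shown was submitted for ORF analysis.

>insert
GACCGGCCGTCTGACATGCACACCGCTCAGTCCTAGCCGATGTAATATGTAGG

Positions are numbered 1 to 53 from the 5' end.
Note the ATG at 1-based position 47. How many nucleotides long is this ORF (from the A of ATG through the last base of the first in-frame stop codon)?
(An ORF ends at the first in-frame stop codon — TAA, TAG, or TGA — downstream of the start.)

Codons from position 47: ATG (47–49), TAG (50–52).
TAG is the first in-frame stop; ORF spans 47–52, 6 nucleotides.

6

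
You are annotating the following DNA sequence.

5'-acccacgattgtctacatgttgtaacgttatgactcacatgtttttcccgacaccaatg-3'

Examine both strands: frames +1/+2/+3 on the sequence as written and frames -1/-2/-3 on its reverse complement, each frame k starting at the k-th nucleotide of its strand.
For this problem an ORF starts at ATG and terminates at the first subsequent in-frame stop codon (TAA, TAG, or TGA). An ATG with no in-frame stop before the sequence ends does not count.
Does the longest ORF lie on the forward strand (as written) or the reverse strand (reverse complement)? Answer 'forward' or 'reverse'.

forward

Reverse complement (5'→3'): CATTGGTGTCGGGAAAAACATGTGAGTCATAACGTTACAACATGTAGACAATCGTGGGT
Frame +1: ACC CAC GAT TGT CTA CAT GTT GTA ACG TTA TGA CTC ACA TGT TTT TCC CGA CAC CAA — no ATG→stop ORF.
Frame +2: CCC ACG ATT GTC TAC ATG TTG TAA CGT TAT GAC TCA CAT GTT TTT CCC GAC ACC AAT — ATG at 17, stop TAA at 23 → 9 nt.
Frame +3: CCA CGA TTG TCT ACA TGT TGT AAC GTT ATG ACT CAC ATG TTT TTC CCG ACA CCA ATG — no ATG→stop ORF.
Frame -1: CAT TGG TGT CGG GAA AAA CAT GTG AGT CAT AAC GTT ACA ACA TGT AGA CAA TCG TGG — no ATG→stop ORF.
Frame -2: ATT GGT GTC GGG AAA AAC ATG TGA GTC ATA ACG TTA CAA CAT GTA GAC AAT CGT GGG — ATG at 20, stop TGA at 23 → 6 nt.
Frame -3: TTG GTG TCG GGA AAA ACA TGT GAG TCA TAA CGT TAC AAC ATG TAG ACA ATC GTG GGT — ATG at 42, stop TAG at 45 → 6 nt.
Forward-strand max 9 nt; reverse-strand max 6 nt. The forward strand has the longer ORF.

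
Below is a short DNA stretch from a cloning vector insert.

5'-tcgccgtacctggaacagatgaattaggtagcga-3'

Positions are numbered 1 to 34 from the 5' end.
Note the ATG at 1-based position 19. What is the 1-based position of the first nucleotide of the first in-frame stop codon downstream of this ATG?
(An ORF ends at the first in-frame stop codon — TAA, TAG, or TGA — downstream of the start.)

25

Codons from position 19: ATG (19–21), AAT (22–24), TAG (25–27).
TAG is a stop codon; it begins at position 25.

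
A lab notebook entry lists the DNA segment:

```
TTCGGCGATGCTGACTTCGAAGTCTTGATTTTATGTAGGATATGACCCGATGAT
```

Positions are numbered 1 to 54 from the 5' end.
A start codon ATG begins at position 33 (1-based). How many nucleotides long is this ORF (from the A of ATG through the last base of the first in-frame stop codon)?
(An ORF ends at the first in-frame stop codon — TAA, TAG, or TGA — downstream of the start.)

Codons from position 33: ATG (33–35), TAG (36–38).
TAG is the first in-frame stop; ORF spans 33–38, 6 nucleotides.

6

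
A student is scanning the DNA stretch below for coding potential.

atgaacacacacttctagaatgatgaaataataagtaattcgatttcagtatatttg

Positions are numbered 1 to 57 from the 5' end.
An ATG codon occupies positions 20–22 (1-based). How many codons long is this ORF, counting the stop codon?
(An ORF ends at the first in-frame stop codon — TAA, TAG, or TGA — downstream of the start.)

Codons from position 20: ATG (20–22), ATG (23–25), AAA (26–28), TAA (29–31).
TAA is the first in-frame stop; that's 4 codons including the stop.

4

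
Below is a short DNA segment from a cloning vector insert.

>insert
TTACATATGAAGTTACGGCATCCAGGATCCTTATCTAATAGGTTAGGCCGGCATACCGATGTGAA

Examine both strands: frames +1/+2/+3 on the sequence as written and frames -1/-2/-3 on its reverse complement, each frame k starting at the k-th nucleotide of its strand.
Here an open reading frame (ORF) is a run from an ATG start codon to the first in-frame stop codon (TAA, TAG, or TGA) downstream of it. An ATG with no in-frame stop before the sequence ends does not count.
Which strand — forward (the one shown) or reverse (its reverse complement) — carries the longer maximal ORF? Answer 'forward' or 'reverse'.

reverse

Reverse complement (5'→3'): TTCACATCGGTATGCCGGCCTAACCTATTAGATAAGGATCCTGGATGCCGTAACTTCATATGTAA
Frame +1: TTA CAT ATG AAG TTA CGG CAT CCA GGA TCC TTA TCT AAT AGG TTA GGC CGG CAT ACC GAT GTG — no ATG→stop ORF.
Frame +2: TAC ATA TGA AGT TAC GGC ATC CAG GAT CCT TAT CTA ATA GGT TAG GCC GGC ATA CCG ATG TGA — ATG at 59, stop TGA at 62 → 6 nt.
Frame +3: ACA TAT GAA GTT ACG GCA TCC AGG ATC CTT ATC TAA TAG GTT AGG CCG GCA TAC CGA TGT GAA — no ATG→stop ORF.
Frame -1: TTC ACA TCG GTA TGC CGG CCT AAC CTA TTA GAT AAG GAT CCT GGA TGC CGT AAC TTC ATA TGT — no ATG→stop ORF.
Frame -2: TCA CAT CGG TAT GCC GGC CTA ACC TAT TAG ATA AGG ATC CTG GAT GCC GTA ACT TCA TAT GTA — no ATG→stop ORF.
Frame -3: CAC ATC GGT ATG CCG GCC TAA CCT ATT AGA TAA GGA TCC TGG ATG CCG TAA CTT CAT ATG TAA — ATG at 12, stop TAA at 21 → 12 nt; ATG at 45, stop TAA at 51 → 9 nt; ATG at 60, stop TAA at 63 → 6 nt.
Forward-strand max 6 nt; reverse-strand max 12 nt. The reverse strand has the longer ORF.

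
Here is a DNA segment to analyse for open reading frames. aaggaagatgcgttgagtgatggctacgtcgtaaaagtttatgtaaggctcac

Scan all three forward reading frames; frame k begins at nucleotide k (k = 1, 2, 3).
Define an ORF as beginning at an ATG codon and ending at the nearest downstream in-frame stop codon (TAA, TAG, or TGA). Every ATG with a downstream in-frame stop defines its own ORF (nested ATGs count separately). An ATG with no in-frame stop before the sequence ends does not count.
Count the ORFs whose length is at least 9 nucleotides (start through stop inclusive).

Frame 1: AAG GAA GAT GCG TTG AGT GAT GGC TAC GTC GTA AAA GTT TAT GTA AGG CTC — no ATG→stop ORF.
Frame 2: AGG AAG ATG CGT TGA GTG ATG GCT ACG TCG TAA AAG TTT ATG TAA GGC TCA — ATG at 8, stop TGA at 14 → 9 nt; ATG at 20, stop TAA at 32 → 15 nt; ATG at 41, stop TAA at 44 → 6 nt.
Frame 3: GGA AGA TGC GTT GAG TGA TGG CTA CGT CGT AAA AGT TTA TGT AAG GCT CAC — no ATG→stop ORF.
ORFs ≥ 9 nucleotides: frame 2 8–16 (9 nucleotides), frame 2 20–34 (15 nucleotides). Count = 2.

2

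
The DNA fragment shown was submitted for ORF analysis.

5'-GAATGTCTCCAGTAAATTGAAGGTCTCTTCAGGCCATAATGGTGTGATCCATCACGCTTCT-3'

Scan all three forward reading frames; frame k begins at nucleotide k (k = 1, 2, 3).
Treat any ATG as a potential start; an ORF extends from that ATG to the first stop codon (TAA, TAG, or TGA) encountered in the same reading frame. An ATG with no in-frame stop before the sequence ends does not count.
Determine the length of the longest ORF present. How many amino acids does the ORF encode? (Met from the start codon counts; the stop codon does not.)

Frame 1: GAA TGT CTC CAG TAA ATT GAA GGT CTC TTC AGG CCA TAA TGG TGT GAT CCA TCA CGC TTC — no ATG→stop ORF.
Frame 2: AAT GTC TCC AGT AAA TTG AAG GTC TCT TCA GGC CAT AAT GGT GTG ATC CAT CAC GCT TCT — no ATG→stop ORF.
Frame 3: ATG TCT CCA GTA AAT TGA AGG TCT CTT CAG GCC ATA ATG GTG TGA TCC ATC ACG CTT — ATG at 3, stop TGA at 18 → 18 nt; ATG at 39, stop TGA at 45 → 9 nt.
Longest: frame 3, positions 3–20, 18 nt = 6 codons = 5 aa. → 5 amino acids.

5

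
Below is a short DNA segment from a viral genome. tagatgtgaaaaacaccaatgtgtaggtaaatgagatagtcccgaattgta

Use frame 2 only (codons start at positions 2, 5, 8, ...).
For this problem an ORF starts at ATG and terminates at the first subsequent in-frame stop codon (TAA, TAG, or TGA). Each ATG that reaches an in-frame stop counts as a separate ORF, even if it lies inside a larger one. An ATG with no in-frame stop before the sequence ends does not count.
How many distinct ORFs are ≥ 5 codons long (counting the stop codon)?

0

Frame 2: AGA TGT GAA AAA CAC CAA TGT GTA GGT AAA TGA GAT AGT CCC GAA TTG — no ATG→stop ORF.
No ORF reaches 5 codons. Count = 0.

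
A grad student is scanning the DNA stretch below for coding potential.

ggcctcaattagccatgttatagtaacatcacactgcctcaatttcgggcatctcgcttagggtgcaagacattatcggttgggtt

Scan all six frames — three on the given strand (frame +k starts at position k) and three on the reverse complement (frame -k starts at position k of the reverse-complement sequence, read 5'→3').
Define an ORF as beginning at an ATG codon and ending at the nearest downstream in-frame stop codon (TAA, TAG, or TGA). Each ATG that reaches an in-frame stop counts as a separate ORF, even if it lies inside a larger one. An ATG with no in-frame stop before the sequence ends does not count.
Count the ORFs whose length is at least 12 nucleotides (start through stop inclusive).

4

Reverse complement (5'→3'): AACCCAACCGATAATGTCTTGCACCCTAAGCGAGATGCCCGAAATTGAGGCAGTGTGATGTTACTATAACATGGCTAATTGAGGCC
Frame +1: GGC CTC AAT TAG CCA TGT TAT AGT AAC ATC ACA CTG CCT CAA TTT CGG GCA TCT CGC TTA GGG TGC AAG ACA TTA TCG GTT GGG — no ATG→stop ORF.
Frame +2: GCC TCA ATT AGC CAT GTT ATA GTA ACA TCA CAC TGC CTC AAT TTC GGG CAT CTC GCT TAG GGT GCA AGA CAT TAT CGG TTG GGT — no ATG→stop ORF.
Frame +3: CCT CAA TTA GCC ATG TTA TAG TAA CAT CAC ACT GCC TCA ATT TCG GGC ATC TCG CTT AGG GTG CAA GAC ATT ATC GGT TGG GTT — ATG at 15, stop TAG at 21 → 9 nt.
Frame -1: AAC CCA ACC GAT AAT GTC TTG CAC CCT AAG CGA GAT GCC CGA AAT TGA GGC AGT GTG ATG TTA CTA TAA CAT GGC TAA TTG AGG — ATG at 58, stop TAA at 67 → 12 nt.
Frame -2: ACC CAA CCG ATA ATG TCT TGC ACC CTA AGC GAG ATG CCC GAA ATT GAG GCA GTG TGA TGT TAC TAT AAC ATG GCT AAT TGA GGC — ATG at 14, stop TGA at 56 → 45 nt; ATG at 35, stop TGA at 56 → 24 nt; ATG at 71, stop TGA at 80 → 12 nt.
Frame -3: CCC AAC CGA TAA TGT CTT GCA CCC TAA GCG AGA TGC CCG AAA TTG AGG CAG TGT GAT GTT ACT ATA ACA TGG CTA ATT GAG GCC — no ATG→stop ORF.
ORFs ≥ 12 nucleotides: frame -1 58–69 (12 nucleotides), frame -2 14–58 (45 nucleotides), frame -2 35–58 (24 nucleotides), frame -2 71–82 (12 nucleotides). Count = 4.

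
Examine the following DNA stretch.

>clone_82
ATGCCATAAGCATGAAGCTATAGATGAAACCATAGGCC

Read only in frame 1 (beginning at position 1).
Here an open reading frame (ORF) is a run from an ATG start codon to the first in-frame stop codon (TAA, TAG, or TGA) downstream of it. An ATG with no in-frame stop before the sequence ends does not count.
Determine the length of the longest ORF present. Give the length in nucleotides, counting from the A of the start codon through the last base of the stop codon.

Frame 1: ATG CCA TAA GCA TGA AGC TAT AGA TGA AAC CAT AGG — ATG at 1, stop TAA at 7 → 9 nt.
Longest: frame 1, positions 1–9, 9 nt = 3 codons = 2 aa. → 9 nucleotides.

9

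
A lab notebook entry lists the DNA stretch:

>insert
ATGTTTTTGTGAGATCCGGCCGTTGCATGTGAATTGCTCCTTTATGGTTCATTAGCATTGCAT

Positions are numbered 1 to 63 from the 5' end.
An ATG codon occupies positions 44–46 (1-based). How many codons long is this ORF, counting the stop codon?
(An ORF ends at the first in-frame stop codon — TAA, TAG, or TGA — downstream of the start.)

4

Codons from position 44: ATG (44–46), GTT (47–49), CAT (50–52), TAG (53–55).
TAG is the first in-frame stop; that's 4 codons including the stop.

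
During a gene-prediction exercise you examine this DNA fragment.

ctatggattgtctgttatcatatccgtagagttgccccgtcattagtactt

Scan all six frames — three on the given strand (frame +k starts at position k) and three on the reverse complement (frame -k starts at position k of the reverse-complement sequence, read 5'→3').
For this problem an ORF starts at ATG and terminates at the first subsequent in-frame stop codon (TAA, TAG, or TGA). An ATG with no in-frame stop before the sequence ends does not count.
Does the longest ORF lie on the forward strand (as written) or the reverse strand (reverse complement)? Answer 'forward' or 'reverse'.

forward

Reverse complement (5'→3'): AAGTACTAATGACGGGGCAACTCTACGGATATGATAACAGACAATCCATAG
Frame +1: CTA TGG ATT GTC TGT TAT CAT ATC CGT AGA GTT GCC CCG TCA TTA GTA CTT — no ATG→stop ORF.
Frame +2: TAT GGA TTG TCT GTT ATC ATA TCC GTA GAG TTG CCC CGT CAT TAG TAC — no ATG→stop ORF.
Frame +3: ATG GAT TGT CTG TTA TCA TAT CCG TAG AGT TGC CCC GTC ATT AGT ACT — ATG at 3, stop TAG at 27 → 27 nt.
Frame -1: AAG TAC TAA TGA CGG GGC AAC TCT ACG GAT ATG ATA ACA GAC AAT CCA TAG — ATG at 31, stop TAG at 49 → 21 nt.
Frame -2: AGT ACT AAT GAC GGG GCA ACT CTA CGG ATA TGA TAA CAG ACA ATC CAT — no ATG→stop ORF.
Frame -3: GTA CTA ATG ACG GGG CAA CTC TAC GGA TAT GAT AAC AGA CAA TCC ATA — no ATG→stop ORF.
Forward-strand max 27 nt; reverse-strand max 21 nt. The forward strand has the longer ORF.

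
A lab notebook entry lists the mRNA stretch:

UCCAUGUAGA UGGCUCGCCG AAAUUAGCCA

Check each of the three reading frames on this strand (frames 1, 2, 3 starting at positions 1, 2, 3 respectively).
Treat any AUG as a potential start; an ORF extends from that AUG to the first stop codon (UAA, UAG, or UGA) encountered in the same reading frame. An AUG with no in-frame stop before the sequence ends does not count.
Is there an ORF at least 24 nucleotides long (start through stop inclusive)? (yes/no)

no

Frame 1: UCC AUG UAG AUG GCU CGC CGA AAU UAG CCA — AUG at 4, stop UAG at 7 → 6 nt; AUG at 10, stop UAG at 25 → 18 nt.
Frame 2: CCA UGU AGA UGG CUC GCC GAA AUU AGC — no AUG→stop ORF.
Frame 3: CAU GUA GAU GGC UCG CCG AAA UUA GCC — no AUG→stop ORF.
Largest ORF found is 18 nucleotides < 24, so no.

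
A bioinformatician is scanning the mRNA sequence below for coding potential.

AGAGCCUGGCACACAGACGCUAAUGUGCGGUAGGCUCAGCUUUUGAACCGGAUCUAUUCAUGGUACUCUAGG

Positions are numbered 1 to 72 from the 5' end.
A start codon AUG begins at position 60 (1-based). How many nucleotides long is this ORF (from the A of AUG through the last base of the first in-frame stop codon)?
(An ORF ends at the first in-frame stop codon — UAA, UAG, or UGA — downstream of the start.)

Codons from position 60: AUG (60–62), GUA (63–65), CUC (66–68), UAG (69–71).
UAG is the first in-frame stop; ORF spans 60–71, 12 nucleotides.

12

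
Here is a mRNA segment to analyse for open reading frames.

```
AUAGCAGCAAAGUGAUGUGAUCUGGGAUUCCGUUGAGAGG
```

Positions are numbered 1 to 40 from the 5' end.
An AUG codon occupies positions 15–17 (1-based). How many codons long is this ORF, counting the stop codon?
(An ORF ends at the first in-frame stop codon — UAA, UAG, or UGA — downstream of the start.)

2

Codons from position 15: AUG (15–17), UGA (18–20).
UGA is the first in-frame stop; that's 2 codons including the stop.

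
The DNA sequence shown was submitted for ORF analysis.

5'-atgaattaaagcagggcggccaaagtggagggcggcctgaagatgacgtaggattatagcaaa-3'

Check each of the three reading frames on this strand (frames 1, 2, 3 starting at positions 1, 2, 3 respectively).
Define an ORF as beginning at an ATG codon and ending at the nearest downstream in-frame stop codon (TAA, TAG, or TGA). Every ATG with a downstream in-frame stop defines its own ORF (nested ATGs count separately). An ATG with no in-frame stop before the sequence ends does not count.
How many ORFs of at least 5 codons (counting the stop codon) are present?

0

Frame 1: ATG AAT TAA AGC AGG GCG GCC AAA GTG GAG GGC GGC CTG AAG ATG ACG TAG GAT TAT AGC AAA — ATG at 1, stop TAA at 7 → 9 nt; ATG at 43, stop TAG at 49 → 9 nt.
Frame 2: TGA ATT AAA GCA GGG CGG CCA AAG TGG AGG GCG GCC TGA AGA TGA CGT AGG ATT ATA GCA — no ATG→stop ORF.
Frame 3: GAA TTA AAG CAG GGC GGC CAA AGT GGA GGG CGG CCT GAA GAT GAC GTA GGA TTA TAG CAA — no ATG→stop ORF.
No ORF reaches 5 codons. Count = 0.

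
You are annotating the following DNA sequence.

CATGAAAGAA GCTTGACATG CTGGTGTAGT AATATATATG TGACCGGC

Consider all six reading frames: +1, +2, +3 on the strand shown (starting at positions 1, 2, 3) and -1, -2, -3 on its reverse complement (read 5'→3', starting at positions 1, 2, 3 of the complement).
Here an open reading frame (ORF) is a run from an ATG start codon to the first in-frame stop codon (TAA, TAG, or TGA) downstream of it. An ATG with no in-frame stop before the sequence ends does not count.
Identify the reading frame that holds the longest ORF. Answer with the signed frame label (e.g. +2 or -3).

+2

Reverse complement (5'→3'): GCCGGTCACATATATATTACTACACCAGCATGTCAAGCTTCTTTCATG
Frame +1: CAT GAA AGA AGC TTG ACA TGC TGG TGT AGT AAT ATA TAT GTG ACC GGC — no ATG→stop ORF.
Frame +2: ATG AAA GAA GCT TGA CAT GCT GGT GTA GTA ATA TAT ATG TGA CCG — ATG at 2, stop TGA at 14 → 15 nt; ATG at 38, stop TGA at 41 → 6 nt.
Frame +3: TGA AAG AAG CTT GAC ATG CTG GTG TAG TAA TAT ATA TGT GAC CGG — ATG at 18, stop TAG at 27 → 12 nt.
Frame -1: GCC GGT CAC ATA TAT ATT ACT ACA CCA GCA TGT CAA GCT TCT TTC ATG — no ATG→stop ORF.
Frame -2: CCG GTC ACA TAT ATA TTA CTA CAC CAG CAT GTC AAG CTT CTT TCA — no ATG→stop ORF.
Frame -3: CGG TCA CAT ATA TAT TAC TAC ACC AGC ATG TCA AGC TTC TTT CAT — no ATG→stop ORF.
Longest ORF is 15 nt in frame +2 (positions 2–16).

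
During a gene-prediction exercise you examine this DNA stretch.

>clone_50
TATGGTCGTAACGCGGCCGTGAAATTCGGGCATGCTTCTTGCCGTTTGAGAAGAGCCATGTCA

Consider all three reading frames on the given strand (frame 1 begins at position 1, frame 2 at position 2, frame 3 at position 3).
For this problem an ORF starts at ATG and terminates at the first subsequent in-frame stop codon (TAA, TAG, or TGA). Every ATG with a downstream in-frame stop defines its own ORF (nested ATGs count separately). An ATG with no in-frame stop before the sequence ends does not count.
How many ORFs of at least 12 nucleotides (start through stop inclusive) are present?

Frame 1: TAT GGT CGT AAC GCG GCC GTG AAA TTC GGG CAT GCT TCT TGC CGT TTG AGA AGA GCC ATG TCA — no ATG→stop ORF.
Frame 2: ATG GTC GTA ACG CGG CCG TGA AAT TCG GGC ATG CTT CTT GCC GTT TGA GAA GAG CCA TGT — ATG at 2, stop TGA at 20 → 21 nt; ATG at 32, stop TGA at 47 → 18 nt.
Frame 3: TGG TCG TAA CGC GGC CGT GAA ATT CGG GCA TGC TTC TTG CCG TTT GAG AAG AGC CAT GTC — no ATG→stop ORF.
ORFs ≥ 12 nucleotides: frame 2 2–22 (21 nucleotides), frame 2 32–49 (18 nucleotides). Count = 2.

2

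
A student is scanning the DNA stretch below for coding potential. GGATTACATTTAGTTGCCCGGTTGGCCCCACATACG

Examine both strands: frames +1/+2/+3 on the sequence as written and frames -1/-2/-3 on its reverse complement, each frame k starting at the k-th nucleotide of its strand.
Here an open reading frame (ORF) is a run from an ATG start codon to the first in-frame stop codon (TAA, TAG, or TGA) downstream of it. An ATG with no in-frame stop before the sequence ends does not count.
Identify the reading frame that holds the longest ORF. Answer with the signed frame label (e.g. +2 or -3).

Reverse complement (5'→3'): CGTATGTGGGGCCAACCGGGCAACTAAATGTAATCC
Frame +1: GGA TTA CAT TTA GTT GCC CGG TTG GCC CCA CAT ACG — no ATG→stop ORF.
Frame +2: GAT TAC ATT TAG TTG CCC GGT TGG CCC CAC ATA — no ATG→stop ORF.
Frame +3: ATT ACA TTT AGT TGC CCG GTT GGC CCC ACA TAC — no ATG→stop ORF.
Frame -1: CGT ATG TGG GGC CAA CCG GGC AAC TAA ATG TAA TCC — ATG at 4, stop TAA at 25 → 24 nt; ATG at 28, stop TAA at 31 → 6 nt.
Frame -2: GTA TGT GGG GCC AAC CGG GCA ACT AAA TGT AAT — no ATG→stop ORF.
Frame -3: TAT GTG GGG CCA ACC GGG CAA CTA AAT GTA ATC — no ATG→stop ORF.
Longest ORF is 24 nt in frame -1 (positions 4–27).

-1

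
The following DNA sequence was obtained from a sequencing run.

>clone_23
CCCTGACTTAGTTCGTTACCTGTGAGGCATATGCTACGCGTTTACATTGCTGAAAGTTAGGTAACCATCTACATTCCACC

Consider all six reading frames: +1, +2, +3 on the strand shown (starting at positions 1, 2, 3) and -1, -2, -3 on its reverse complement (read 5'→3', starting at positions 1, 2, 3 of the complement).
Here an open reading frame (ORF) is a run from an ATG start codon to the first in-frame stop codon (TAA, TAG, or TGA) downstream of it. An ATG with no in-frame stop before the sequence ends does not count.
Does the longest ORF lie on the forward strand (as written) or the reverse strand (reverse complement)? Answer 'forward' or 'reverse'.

Reverse complement (5'→3'): GGTGGAATGTAGATGGTTACCTAACTTTCAGCAATGTAAACGCGTAGCATATGCCTCACAGGTAACGAACTAAGTCAGGG
Frame +1: CCC TGA CTT AGT TCG TTA CCT GTG AGG CAT ATG CTA CGC GTT TAC ATT GCT GAA AGT TAG GTA ACC ATC TAC ATT CCA — ATG at 31, stop TAG at 58 → 30 nt.
Frame +2: CCT GAC TTA GTT CGT TAC CTG TGA GGC ATA TGC TAC GCG TTT ACA TTG CTG AAA GTT AGG TAA CCA TCT ACA TTC CAC — no ATG→stop ORF.
Frame +3: CTG ACT TAG TTC GTT ACC TGT GAG GCA TAT GCT ACG CGT TTA CAT TGC TGA AAG TTA GGT AAC CAT CTA CAT TCC ACC — no ATG→stop ORF.
Frame -1: GGT GGA ATG TAG ATG GTT ACC TAA CTT TCA GCA ATG TAA ACG CGT AGC ATA TGC CTC ACA GGT AAC GAA CTA AGT CAG — ATG at 7, stop TAG at 10 → 6 nt; ATG at 13, stop TAA at 22 → 12 nt; ATG at 34, stop TAA at 37 → 6 nt.
Frame -2: GTG GAA TGT AGA TGG TTA CCT AAC TTT CAG CAA TGT AAA CGC GTA GCA TAT GCC TCA CAG GTA ACG AAC TAA GTC AGG — no ATG→stop ORF.
Frame -3: TGG AAT GTA GAT GGT TAC CTA ACT TTC AGC AAT GTA AAC GCG TAG CAT ATG CCT CAC AGG TAA CGA ACT AAG TCA GGG — ATG at 51, stop TAA at 63 → 15 nt.
Forward-strand max 30 nt; reverse-strand max 15 nt. The forward strand has the longer ORF.

forward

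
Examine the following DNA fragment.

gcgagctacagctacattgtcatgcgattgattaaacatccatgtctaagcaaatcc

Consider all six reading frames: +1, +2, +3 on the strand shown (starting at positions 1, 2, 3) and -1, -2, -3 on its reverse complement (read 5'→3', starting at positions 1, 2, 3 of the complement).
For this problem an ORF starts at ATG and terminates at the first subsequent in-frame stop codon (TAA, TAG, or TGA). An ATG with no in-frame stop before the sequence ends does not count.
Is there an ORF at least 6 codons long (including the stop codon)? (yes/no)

no

Reverse complement (5'→3'): GGATTTGCTTAGACATGGATGTTTAATCAATCGCATGACAATGTAGCTGTAGCTCGC
Frame +1: GCG AGC TAC AGC TAC ATT GTC ATG CGA TTG ATT AAA CAT CCA TGT CTA AGC AAA TCC — no ATG→stop ORF.
Frame +2: CGA GCT ACA GCT ACA TTG TCA TGC GAT TGA TTA AAC ATC CAT GTC TAA GCA AAT — no ATG→stop ORF.
Frame +3: GAG CTA CAG CTA CAT TGT CAT GCG ATT GAT TAA ACA TCC ATG TCT AAG CAA ATC — no ATG→stop ORF.
Frame -1: GGA TTT GCT TAG ACA TGG ATG TTT AAT CAA TCG CAT GAC AAT GTA GCT GTA GCT CGC — no ATG→stop ORF.
Frame -2: GAT TTG CTT AGA CAT GGA TGT TTA ATC AAT CGC ATG ACA ATG TAG CTG TAG CTC — ATG at 35, stop TAG at 44 → 12 nt; ATG at 41, stop TAG at 44 → 6 nt.
Frame -3: ATT TGC TTA GAC ATG GAT GTT TAA TCA ATC GCA TGA CAA TGT AGC TGT AGC TCG — ATG at 15, stop TAA at 24 → 12 nt.
Largest ORF found is 4 codons < 6, so no.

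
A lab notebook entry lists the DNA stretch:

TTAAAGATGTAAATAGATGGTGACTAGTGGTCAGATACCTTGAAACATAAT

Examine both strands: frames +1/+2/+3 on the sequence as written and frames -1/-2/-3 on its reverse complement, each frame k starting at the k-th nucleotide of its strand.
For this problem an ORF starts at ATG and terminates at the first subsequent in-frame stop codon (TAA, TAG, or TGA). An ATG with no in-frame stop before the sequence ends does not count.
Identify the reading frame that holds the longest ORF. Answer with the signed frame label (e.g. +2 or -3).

Reverse complement (5'→3'): ATTATGTTTCAAGGTATCTGACCACTAGTCACCATCTATTTACATCTTTAA
Frame +1: TTA AAG ATG TAA ATA GAT GGT GAC TAG TGG TCA GAT ACC TTG AAA CAT AAT — ATG at 7, stop TAA at 10 → 6 nt.
Frame +2: TAA AGA TGT AAA TAG ATG GTG ACT AGT GGT CAG ATA CCT TGA AAC ATA — ATG at 17, stop TGA at 41 → 27 nt.
Frame +3: AAA GAT GTA AAT AGA TGG TGA CTA GTG GTC AGA TAC CTT GAA ACA TAA — no ATG→stop ORF.
Frame -1: ATT ATG TTT CAA GGT ATC TGA CCA CTA GTC ACC ATC TAT TTA CAT CTT TAA — ATG at 4, stop TGA at 19 → 18 nt.
Frame -2: TTA TGT TTC AAG GTA TCT GAC CAC TAG TCA CCA TCT ATT TAC ATC TTT — no ATG→stop ORF.
Frame -3: TAT GTT TCA AGG TAT CTG ACC ACT AGT CAC CAT CTA TTT ACA TCT TTA — no ATG→stop ORF.
Longest ORF is 27 nt in frame +2 (positions 17–43).

+2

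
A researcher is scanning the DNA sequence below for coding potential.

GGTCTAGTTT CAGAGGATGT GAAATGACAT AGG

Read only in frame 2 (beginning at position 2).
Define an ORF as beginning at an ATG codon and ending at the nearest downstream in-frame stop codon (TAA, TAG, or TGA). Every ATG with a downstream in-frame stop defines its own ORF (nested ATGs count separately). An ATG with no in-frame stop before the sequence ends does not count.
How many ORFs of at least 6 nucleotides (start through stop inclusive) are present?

Frame 2: GTC TAG TTT CAG AGG ATG TGA AAT GAC ATA — ATG at 17, stop TGA at 20 → 6 nt.
ORFs ≥ 6 nucleotides: frame 2 17–22 (6 nucleotides). Count = 1.

1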